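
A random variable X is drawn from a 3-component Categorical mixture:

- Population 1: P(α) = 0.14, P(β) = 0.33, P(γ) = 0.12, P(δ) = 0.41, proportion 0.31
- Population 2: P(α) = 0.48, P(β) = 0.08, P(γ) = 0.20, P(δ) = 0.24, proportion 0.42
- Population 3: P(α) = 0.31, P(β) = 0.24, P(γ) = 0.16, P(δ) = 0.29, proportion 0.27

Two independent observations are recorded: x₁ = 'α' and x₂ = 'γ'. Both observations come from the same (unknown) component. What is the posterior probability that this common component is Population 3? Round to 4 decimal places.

Posterior ∝ prior × likelihood, so P(k | x) ∝ P(Z=k) f_k(x); normalise over all components.
Since both observations come from the same component, the likelihood for component k is f_k(x₁)·f_k(x₂).
  p_1 = [P(α | comp) = 0.14] × [0.12] = 0.0168
  p_2 = [P(α | comp) = 0.48] × [0.2] = 0.096
  p_3 = [P(α | comp) = 0.31] × [0.16] = 0.0496
Unnormalised posteriors:
  P(Z=1)·p_1 = 0.31 × 0.0168 = 0.005208
  P(Z=2)·p_2 = 0.42 × 0.096 = 0.04032
  P(Z=3)·p_3 = 0.27 × 0.0496 = 0.013392
Normaliser: 0.005208 + 0.04032 + 0.013392 = 0.05892
Responsibility of Population 3: 0.013392 / 0.05892 ≈ 0.2273

0.2273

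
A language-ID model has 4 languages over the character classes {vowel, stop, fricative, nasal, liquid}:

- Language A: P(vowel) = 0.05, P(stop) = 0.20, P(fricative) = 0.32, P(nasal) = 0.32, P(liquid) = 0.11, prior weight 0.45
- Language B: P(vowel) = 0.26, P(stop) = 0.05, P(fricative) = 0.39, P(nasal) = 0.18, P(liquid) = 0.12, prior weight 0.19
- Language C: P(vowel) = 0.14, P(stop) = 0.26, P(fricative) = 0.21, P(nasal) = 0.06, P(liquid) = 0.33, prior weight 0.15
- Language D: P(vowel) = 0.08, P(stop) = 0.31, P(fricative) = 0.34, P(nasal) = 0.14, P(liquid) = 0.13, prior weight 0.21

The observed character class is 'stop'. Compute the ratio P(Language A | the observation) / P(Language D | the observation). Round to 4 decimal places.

Only the two components matter; the odds are (P(Z=i) f_i(x)) / (P(Z=j) f_j(x)).
Categorical probabilities:
  p_A = P(stop | comp) = 0.20
  p_B = P(stop | comp) = 0.05
  p_C = P(stop | comp) = 0.26
  p_D = P(stop | comp) = 0.31
Posterior odds = (P(Z=A)·p_A) / (P(Z=D)·p_D) = (0.45·0.2) / (0.21·0.31) = 0.09 / 0.0651 ≈ 1.3825

1.3825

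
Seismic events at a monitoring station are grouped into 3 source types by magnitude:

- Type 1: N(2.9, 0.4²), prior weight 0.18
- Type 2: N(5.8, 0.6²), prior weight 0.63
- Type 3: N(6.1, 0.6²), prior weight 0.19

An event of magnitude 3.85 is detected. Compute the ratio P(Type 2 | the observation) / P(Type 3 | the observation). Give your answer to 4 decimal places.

19.0811

Only the two components matter; the odds are (w_i f_i(x)) / (w_j f_j(x)).
Evaluate each component's likelihood at the observed value:
  f_1 = (1/(0.4·√(2π)))·exp(−(3.85−2.9)²/(2·0.4²)) = 0.997356·exp(-2.82031) = 0.0594298
  f_2 = (1/(0.6·√(2π)))·exp(−(3.85−5.8)²/(2·0.6²)) = 0.664904·exp(-5.28125) = 0.00338175
  f_3 = (1/(0.6·√(2π)))·exp(−(3.85−6.1)²/(2·0.6²)) = 0.664904·exp(-7.03125) = 0.000587659
Posterior odds = (w_2·f_2) / (w_3·f_3) = (0.63·0.00338175) / (0.19·0.000587659) = 0.0021305 / 0.000111655 ≈ 19.0811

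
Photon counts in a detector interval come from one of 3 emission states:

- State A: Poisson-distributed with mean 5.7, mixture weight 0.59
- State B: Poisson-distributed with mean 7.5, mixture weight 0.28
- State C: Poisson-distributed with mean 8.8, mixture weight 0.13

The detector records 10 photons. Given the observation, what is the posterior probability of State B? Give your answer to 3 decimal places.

P(component k | x) = P(Z=k)·f_k(x) / marginal(x), where marginal(x) = Σ_j P(Z=j)·f_j(x).
Evaluate each component's likelihood at the observed value:
  f_A = e^(−5.7)·5.7^10/10! = 0.0333816
  f_B = e^(−7.5)·7.5^10/10! = 0.0858304
  f_C = e^(−8.8)·8.8^10/10! = 0.115684
Prior × likelihood for each component:
  P(Z=A)·f_A = 0.59 × 0.0333816 = 0.0196951
  P(Z=B)·f_B = 0.28 × 0.0858304 = 0.0240325
  P(Z=C)·f_C = 0.13 × 0.115684 = 0.0150389
Sum: 0.0196951 + 0.0240325 + 0.0150389 = 0.0587665
P(State B | data) ≈ 0.409

0.409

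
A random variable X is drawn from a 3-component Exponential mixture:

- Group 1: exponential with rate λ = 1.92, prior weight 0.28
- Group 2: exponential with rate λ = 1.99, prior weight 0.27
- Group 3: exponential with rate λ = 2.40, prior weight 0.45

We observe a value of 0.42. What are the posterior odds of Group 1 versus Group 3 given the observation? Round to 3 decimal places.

0.609

Posterior odds = (π_i f_i(x)) / (π_j f_j(x)); the normalising sum cancels.
Evaluate each component's likelihood at the observed value:
  L_1 = 0.857208
  L_2 = 0.86272
  L_3 = 0.875876
0.240018 / 0.394144 ≈ 0.609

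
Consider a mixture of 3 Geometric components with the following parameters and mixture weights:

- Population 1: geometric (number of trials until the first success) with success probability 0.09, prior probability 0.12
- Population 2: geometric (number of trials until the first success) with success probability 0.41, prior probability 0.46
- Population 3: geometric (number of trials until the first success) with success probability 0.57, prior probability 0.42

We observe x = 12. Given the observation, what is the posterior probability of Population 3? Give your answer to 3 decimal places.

P(component k | x) = π_k·f_k(x) / marginal(x), where marginal(x) = Σ_j π_j·f_j(x).
Evaluate each component's likelihood at the observed value:
  p_1 = 0.09·(1−0.09)^11 = 0.09·0.354369 = 0.0318932
  p_2 = 0.41·(1−0.41)^11 = 0.41·0.00301559 = 0.00123639
  p_3 = 0.57·(1−0.57)^11 = 0.57·9.29294e-05 = 5.29697e-05
Unnormalised posteriors:
  π_1·p_1 = 0.12 × 0.0318932 = 0.00382718
  π_2·p_2 = 0.46 × 0.00123639 = 0.00056874
  π_3·p_3 = 0.42 × 5.29697e-05 = 2.22473e-05
Evidence: 0.00382718 + 0.00056874 + 2.22473e-05 = 0.00441817
Responsibility of Population 3: 2.22473e-05 / 0.00441817 ≈ 0.005

0.005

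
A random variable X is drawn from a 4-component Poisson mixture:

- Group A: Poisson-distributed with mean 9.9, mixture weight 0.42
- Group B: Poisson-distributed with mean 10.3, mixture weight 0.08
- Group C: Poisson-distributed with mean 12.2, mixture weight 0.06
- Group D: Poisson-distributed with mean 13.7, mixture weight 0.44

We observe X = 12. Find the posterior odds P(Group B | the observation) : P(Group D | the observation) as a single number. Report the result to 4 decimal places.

0.1777

Only the two components matter; the odds are (w_i f_i(x)) / (w_j f_j(x)).
Poisson probabilities:
  f_A = 0.0928475
  f_B = 0.10011
  f_C = 0.11418
  f_D = 0.102441
0.00800878 / 0.0450742 ≈ 0.1777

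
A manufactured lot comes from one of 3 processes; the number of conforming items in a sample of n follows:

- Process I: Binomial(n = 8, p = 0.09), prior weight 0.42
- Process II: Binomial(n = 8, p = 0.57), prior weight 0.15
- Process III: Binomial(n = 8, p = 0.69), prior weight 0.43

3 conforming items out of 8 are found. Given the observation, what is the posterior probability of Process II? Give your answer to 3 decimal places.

The responsibility of component k is π_k f_k(x) divided by Σ_j π_j f_j(x).
Evaluate each component's likelihood at the observed value:
  p_I = 0.0254755
  p_II = 0.15246
  p_III = 0.0526676
Prior × likelihood for each component:
  π_I·p_I = 0.42 × 0.0254755 = 0.0106997
  π_II·p_II = 0.15 × 0.15246 = 0.0228689
  π_III·p_III = 0.43 × 0.0526676 = 0.0226471
Evidence: 0.0106997 + 0.0228689 + 0.0226471 = 0.0562157
So the posterior for Process II is 0.0228689 / 0.0562157 ≈ 0.407.

0.407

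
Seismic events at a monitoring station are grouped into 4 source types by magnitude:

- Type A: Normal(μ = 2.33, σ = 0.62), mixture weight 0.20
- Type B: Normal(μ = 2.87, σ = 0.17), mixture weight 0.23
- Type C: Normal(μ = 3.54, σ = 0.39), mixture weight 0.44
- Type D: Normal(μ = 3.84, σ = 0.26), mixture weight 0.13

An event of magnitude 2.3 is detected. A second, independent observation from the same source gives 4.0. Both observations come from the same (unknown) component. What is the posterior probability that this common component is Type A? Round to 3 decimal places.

Apply Bayes' rule: the posterior for each component is proportional to its prior times its likelihood at x.
Since both observations come from the same component, the likelihood for component k is f_k(x₁)·f_k(x₂).
  f_A = [0.642702] × [0.017103] = 0.0109921
  f_B = [0.0084966] × [5.97255e-10] = 5.07464e-12
  f_C = [0.0065264] × [0.510214] = 0.00332986
  f_D = [3.69653e-08] × [1.26971] = 4.69351e-08
Unnormalised posteriors:
  w_A·f_A = 0.20 × 0.0109921 = 0.00219842
  w_B·f_B = 0.23 × 5.07464e-12 = 1.16717e-12
  w_C·f_C = 0.44 × 0.00332986 = 0.00146514
  w_D·f_D = 0.13 × 4.69351e-08 = 6.10157e-09
Sum: 0.00219842 + 1.16717e-12 + 0.00146514 + 6.10157e-09 = 0.00366357
P(Type A | x) ≈ 0.600

0.600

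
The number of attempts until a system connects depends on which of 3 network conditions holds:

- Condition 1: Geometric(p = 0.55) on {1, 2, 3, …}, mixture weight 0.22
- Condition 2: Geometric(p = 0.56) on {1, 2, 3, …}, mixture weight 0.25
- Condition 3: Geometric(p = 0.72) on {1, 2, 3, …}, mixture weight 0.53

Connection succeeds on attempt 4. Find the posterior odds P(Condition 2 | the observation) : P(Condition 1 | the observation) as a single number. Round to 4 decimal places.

The posterior odds equal the prior odds times the likelihood ratio: (π_i/π_j)·(f_i(x)/f_j(x)).
Evaluate each component's likelihood at the observed value:
  f_1 = 0.55·(1−0.55)^3 = 0.55·0.091125 = 0.0501187
  f_2 = 0.56·(1−0.56)^3 = 0.56·0.085184 = 0.047703
  f_3 = 0.72·(1−0.72)^3 = 0.72·0.021952 = 0.0158054
Posterior odds = (π_2·f_2) / (π_1·f_1) = (0.25·0.047703) / (0.22·0.0501187) = 0.0119258 / 0.0110261 ≈ 1.0816

1.0816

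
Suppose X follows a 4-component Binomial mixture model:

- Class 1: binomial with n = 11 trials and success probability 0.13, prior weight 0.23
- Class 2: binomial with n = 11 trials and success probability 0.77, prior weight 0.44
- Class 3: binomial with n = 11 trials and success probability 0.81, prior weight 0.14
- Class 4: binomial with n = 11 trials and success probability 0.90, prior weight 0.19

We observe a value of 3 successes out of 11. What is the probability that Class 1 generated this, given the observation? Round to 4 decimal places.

The responsibility of component k is π_k f_k(x) divided by Σ_j π_j f_j(x).
Binomial probabilities:
  p_1 = 0.118978
  p_2 = 0.000589901
  p_3 = 0.000148925
  p_4 = 1.20285e-06
Prior × likelihood for each component:
  π_1·p_1 = 0.23 × 0.118978 = 0.027365
  π_2·p_2 = 0.44 × 0.000589901 = 0.000259556
  π_3·p_3 = 0.14 × 0.000148925 = 2.08495e-05
  π_4·p_4 = 0.19 × 1.20285e-06 = 2.28541e-07
Marginal: 0.027365 + 0.000259556 + 2.08495e-05 + 2.28541e-07 = 0.0276457
Responsibility of Class 1: 0.027365 / 0.0276457 ≈ 0.9898

0.9898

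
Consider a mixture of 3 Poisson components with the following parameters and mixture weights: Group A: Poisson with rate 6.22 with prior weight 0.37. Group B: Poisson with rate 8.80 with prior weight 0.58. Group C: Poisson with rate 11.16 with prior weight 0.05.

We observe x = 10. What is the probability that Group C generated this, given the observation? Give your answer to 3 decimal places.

0.065

By Bayes' theorem, P(k | x) = w_k f_k(x) / Σ_j w_j f_j(x).
Component likelihoods at x = 10:
  L_A = e^(−6.22)·6.22^10/10! = 0.0475148
  L_B = e^(−8.80)·8.80^10/10! = 0.115684
  L_C = e^(−11.16)·11.16^10/10! = 0.117531
Multiply by the mixture weights:
  w_A·L_A = 0.37 × 0.0475148 = 0.0175805
  w_B·L_B = 0.58 × 0.115684 = 0.0670966
  w_C·L_C = 0.05 × 0.117531 = 0.00587655
Evidence: 0.0175805 + 0.0670966 + 0.00587655 = 0.0905536
So the posterior for Group C is 0.00587655 / 0.0905536 ≈ 0.065.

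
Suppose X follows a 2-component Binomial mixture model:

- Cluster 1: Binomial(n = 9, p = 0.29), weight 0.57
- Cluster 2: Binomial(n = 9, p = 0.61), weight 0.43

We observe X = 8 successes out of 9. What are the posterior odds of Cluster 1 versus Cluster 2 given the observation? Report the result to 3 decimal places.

0.006

Posterior odds = (P(Z=i) f_i(x)) / (P(Z=j) f_j(x)); the normalising sum cancels.
Component likelihoods at x = 8 successes out of 9:
  L_1 = C(9,8)·0.29^8·0.71^1 = 9·5.00246e-05·0.71 = 0.000319657
  L_2 = C(9,8)·0.61^8·0.39^1 = 9·0.0191707·0.39 = 0.0672893
Odds = (0.57/0.43) × (0.000319657/0.0672893) = 1.32558 × 0.0047505 ≈ 0.006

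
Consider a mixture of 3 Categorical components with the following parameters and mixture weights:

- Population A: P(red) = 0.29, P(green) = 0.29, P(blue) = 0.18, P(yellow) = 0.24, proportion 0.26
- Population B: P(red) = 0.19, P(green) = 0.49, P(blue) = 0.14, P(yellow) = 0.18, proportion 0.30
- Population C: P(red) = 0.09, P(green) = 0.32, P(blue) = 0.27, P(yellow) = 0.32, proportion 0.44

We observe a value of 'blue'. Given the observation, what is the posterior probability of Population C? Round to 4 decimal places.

0.5723

Apply Bayes' rule: the posterior for each component is proportional to its prior times its likelihood at x.
Component likelihoods at x = 'blue':
  f_A = 0.18
  f_B = 0.14
  f_C = 0.27
Prior × likelihood for each component:
  π_A·f_A = 0.26 × 0.18 = 0.0468
  π_B·f_B = 0.30 × 0.14 = 0.042
  π_C·f_C = 0.44 × 0.27 = 0.1188
Sum: 0.0468 + 0.042 + 0.1188 = 0.2076
So the posterior for Population C is 0.1188 / 0.2076 ≈ 0.5723.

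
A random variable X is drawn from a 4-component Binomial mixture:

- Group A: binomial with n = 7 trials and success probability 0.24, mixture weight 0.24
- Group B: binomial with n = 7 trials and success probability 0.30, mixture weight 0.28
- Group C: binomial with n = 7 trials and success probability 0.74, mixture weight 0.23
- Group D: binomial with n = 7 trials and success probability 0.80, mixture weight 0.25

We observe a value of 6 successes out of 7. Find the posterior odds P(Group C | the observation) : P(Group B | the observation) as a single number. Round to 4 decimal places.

68.7239

The posterior odds equal the prior odds times the likelihood ratio: (w_i/w_j)·(f_i(x)/f_j(x)).
Evaluate each component's likelihood at the observed value:
  p_A = 0.00101667
  p_B = 0.0035721
  p_C = 0.298856
  p_D = 0.367002
Odds = (0.23/0.28) × (0.298856/0.0035721) = 0.821429 × 83.6639 ≈ 68.7239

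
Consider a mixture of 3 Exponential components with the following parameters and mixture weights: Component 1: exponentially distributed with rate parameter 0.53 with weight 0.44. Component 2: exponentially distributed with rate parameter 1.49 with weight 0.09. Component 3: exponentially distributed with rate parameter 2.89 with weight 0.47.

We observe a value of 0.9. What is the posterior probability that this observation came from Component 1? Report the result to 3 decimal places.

0.516

The responsibility of component k is P(Z=k) f_k(x) divided by Σ_j P(Z=j) f_j(x).
Exponential densities:
  L_1 = 0.53·e^(−0.53·0.9) = 0.53·e^(−0.4770) = 0.328941
  L_2 = 1.49·e^(−1.49·0.9) = 1.49·e^(−1.3410) = 0.38976
  L_3 = 2.89·e^(−2.89·0.9) = 2.89·e^(−2.6010) = 0.214436
Multiply by the mixture weights:
  P(Z=1)·L_1 = 0.44 × 0.328941 = 0.144734
  P(Z=2)·L_2 = 0.09 × 0.38976 = 0.0350784
  P(Z=3)·L_3 = 0.47 × 0.214436 = 0.100785
Evidence: 0.144734 + 0.0350784 + 0.100785 = 0.280597
P(Component 1 | 0.9) = 0.144734 / 0.280597 ≈ 0.516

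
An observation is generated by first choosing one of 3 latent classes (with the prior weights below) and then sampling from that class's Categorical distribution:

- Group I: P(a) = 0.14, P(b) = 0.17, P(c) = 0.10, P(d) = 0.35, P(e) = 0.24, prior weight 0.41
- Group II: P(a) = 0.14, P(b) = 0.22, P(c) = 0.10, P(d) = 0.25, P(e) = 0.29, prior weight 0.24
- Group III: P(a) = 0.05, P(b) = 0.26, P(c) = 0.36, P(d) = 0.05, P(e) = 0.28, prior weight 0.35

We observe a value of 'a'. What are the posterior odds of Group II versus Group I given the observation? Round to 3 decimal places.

0.585

Posterior odds = (w_i f_i(x)) / (w_j f_j(x)); the normalising sum cancels.
Component likelihoods at x = 'a':
  L_I = 0.14
  L_II = 0.14
  L_III = 0.05
Posterior odds = (w_II·L_II) / (w_I·L_I) = (0.24·0.14) / (0.41·0.14) = 0.0336 / 0.0574 ≈ 0.585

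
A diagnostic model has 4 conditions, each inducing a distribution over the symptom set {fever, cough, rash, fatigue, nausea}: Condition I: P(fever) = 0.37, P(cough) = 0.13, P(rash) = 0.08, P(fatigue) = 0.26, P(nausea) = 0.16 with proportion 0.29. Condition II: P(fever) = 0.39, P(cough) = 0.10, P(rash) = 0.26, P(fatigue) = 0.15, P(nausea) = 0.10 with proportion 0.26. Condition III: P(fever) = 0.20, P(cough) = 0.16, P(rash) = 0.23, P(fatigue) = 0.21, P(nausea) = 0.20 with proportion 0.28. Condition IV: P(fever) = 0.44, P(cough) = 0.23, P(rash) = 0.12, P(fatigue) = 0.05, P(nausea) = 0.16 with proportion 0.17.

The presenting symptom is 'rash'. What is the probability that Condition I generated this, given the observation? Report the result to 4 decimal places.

0.1321

P(component k | x) = w_k·f_k(x) / marginal(x), where marginal(x) = Σ_j w_j·f_j(x).
Evaluate each component's likelihood at the observed value:
  f_I = 0.08
  f_II = 0.26
  f_III = 0.23
  f_IV = 0.12
Weight by the priors:
  w_I·f_I = 0.29 × 0.08 = 0.0232
  w_II·f_II = 0.26 × 0.26 = 0.0676
  w_III·f_III = 0.28 × 0.23 = 0.0644
  w_IV·f_IV = 0.17 × 0.12 = 0.0204
Evidence: 0.0232 + 0.0676 + 0.0644 + 0.0204 = 0.1756
So the posterior for Condition I is 0.0232 / 0.1756 ≈ 0.1321.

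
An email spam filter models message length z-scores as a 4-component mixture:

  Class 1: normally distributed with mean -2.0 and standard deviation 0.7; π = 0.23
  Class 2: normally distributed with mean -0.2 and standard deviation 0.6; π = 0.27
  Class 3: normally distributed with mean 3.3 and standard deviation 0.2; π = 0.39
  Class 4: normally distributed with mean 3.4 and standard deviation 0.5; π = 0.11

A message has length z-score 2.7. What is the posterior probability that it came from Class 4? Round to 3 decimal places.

The responsibility of component k is π_k f_k(x) divided by Σ_j π_j f_j(x).
Evaluate each component's likelihood at the observed value:
  f_1 = 9.25678e-11
  f_2 = 5.62287e-06
  f_3 = 0.0221592
  f_4 = 0.299455
Multiply by the mixture weights:
  π_1·f_1 = 0.23 × 9.25678e-11 = 2.12906e-11
  π_2·f_2 = 0.27 × 5.62287e-06 = 1.51817e-06
  π_3·f_3 = 0.39 × 0.0221592 = 0.0086421
  π_4·f_4 = 0.11 × 0.299455 = 0.03294
Normaliser: 2.12906e-11 + 1.51817e-06 + 0.0086421 + 0.03294 = 0.0415837
Responsibility of Class 4: 0.03294 / 0.0415837 ≈ 0.792

0.792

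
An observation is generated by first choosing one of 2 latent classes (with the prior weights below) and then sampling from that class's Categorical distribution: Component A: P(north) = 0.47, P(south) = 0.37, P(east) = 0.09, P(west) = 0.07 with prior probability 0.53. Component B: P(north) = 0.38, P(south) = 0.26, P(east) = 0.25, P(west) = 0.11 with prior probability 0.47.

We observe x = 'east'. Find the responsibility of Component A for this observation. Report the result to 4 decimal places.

Apply Bayes' rule: the posterior for each component is proportional to its prior times its likelihood at x.
Categorical probabilities:
  L_A = 0.09
  L_B = 0.25
Weight by the priors:
  π_A·L_A = 0.53 × 0.09 = 0.0477
  π_B·L_B = 0.47 × 0.25 = 0.1175
Normaliser: 0.0477 + 0.1175 = 0.1652
P(Component A | data) = 0.0477 / 0.1652 ≈ 0.2887

0.2887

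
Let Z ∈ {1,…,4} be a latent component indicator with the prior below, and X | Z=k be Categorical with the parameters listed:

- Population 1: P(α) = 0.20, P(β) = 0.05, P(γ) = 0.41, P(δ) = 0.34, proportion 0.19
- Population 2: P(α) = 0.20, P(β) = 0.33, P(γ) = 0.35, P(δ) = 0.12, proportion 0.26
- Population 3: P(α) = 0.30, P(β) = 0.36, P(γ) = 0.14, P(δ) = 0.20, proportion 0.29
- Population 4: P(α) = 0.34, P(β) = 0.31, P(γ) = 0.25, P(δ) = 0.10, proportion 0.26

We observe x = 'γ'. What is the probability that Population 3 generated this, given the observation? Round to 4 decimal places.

Apply Bayes' rule: the posterior for each component is proportional to its prior times its likelihood at x.
Categorical probabilities:
  p_1 = 0.41
  p_2 = 0.35
  p_3 = 0.14
  p_4 = 0.25
Multiply by the mixture weights:
  P(Z=1)·p_1 = 0.19 × 0.41 = 0.0779
  P(Z=2)·p_2 = 0.26 × 0.35 = 0.091
  P(Z=3)·p_3 = 0.29 × 0.14 = 0.0406
  P(Z=4)·p_4 = 0.26 × 0.25 = 0.065
Sum: 0.0779 + 0.091 + 0.0406 + 0.065 = 0.2745
So the posterior for Population 3 is 0.0406 / 0.2745 ≈ 0.1479.

0.1479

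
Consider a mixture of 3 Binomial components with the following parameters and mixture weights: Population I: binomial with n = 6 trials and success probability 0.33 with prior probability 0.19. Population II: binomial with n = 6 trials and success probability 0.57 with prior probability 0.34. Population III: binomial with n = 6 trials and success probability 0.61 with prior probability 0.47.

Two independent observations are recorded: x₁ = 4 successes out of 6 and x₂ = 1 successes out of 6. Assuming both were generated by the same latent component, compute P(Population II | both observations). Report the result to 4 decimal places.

P(component k | x) = P(Z=k)·f_k(x) / marginal(x), where marginal(x) = Σ_j P(Z=j)·f_j(x).
Since both observations come from the same component, the likelihood for component k is f_k(x₁)·f_k(x₂).
  L_I = [C(6,4)·0.33^4·0.67^2 = 15·0.0118592·0.4489 = 0.079854] × [0.267325] = 0.0213469
  L_II = [C(6,4)·0.57^4·0.43^2 = 15·0.10556·0.1849 = 0.292771] × [0.0502769] = 0.0147196
  L_III = [C(6,4)·0.61^4·0.39^2 = 15·0.138458·0.1521 = 0.315893] × [0.0330221] = 0.0104314
Prior × likelihood for each component:
  P(Z=I)·L_I = 0.19 × 0.0213469 = 0.00405592
  P(Z=II)·L_II = 0.34 × 0.0147196 = 0.00500466
  P(Z=III)·L_III = 0.47 × 0.0104314 = 0.00490277
Sum: 0.00405592 + 0.00500466 + 0.00490277 = 0.0139634
P(Population II | x₁, x₂) = 0.00500466 / 0.0139634 ≈ 0.3584

0.3584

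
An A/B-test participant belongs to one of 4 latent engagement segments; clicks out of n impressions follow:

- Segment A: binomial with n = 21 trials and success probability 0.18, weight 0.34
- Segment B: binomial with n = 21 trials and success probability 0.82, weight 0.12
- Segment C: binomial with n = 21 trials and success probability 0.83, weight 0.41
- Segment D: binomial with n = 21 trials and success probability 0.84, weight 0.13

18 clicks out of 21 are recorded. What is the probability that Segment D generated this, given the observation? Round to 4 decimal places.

Posterior ∝ prior × likelihood, so P(k | x) ∝ π_k f_k(x); normalise over all components.
Component likelihoods at x = 18 clicks out of 21:
  L_A = 2.88535e-11
  L_B = 0.217931
  L_C = 0.228352
  L_D = 0.236178
Unnormalised posteriors:
  π_A·L_A = 0.34 × 2.88535e-11 = 9.81019e-12
  π_B·L_B = 0.12 × 0.217931 = 0.0261517
  π_C·L_C = 0.41 × 0.228352 = 0.0936242
  π_D·L_D = 0.13 × 0.236178 = 0.0307031
Marginal: 9.81019e-12 + 0.0261517 + 0.0936242 + 0.0307031 = 0.150479
Responsibility of Segment D: 0.0307031 / 0.150479 ≈ 0.2040

0.2040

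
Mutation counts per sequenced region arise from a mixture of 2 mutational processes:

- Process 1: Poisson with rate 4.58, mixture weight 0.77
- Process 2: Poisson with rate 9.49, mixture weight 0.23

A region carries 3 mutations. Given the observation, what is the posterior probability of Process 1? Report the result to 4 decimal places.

Apply Bayes' rule: the posterior for each component is proportional to its prior times its likelihood at x.
Poisson probabilities:
  L_1 = e^(−4.58)·4.58^3/3! = 0.164201
  L_2 = e^(−9.49)·9.49^3/3! = 0.0107694
Unnormalised posteriors:
  w_1·L_1 = 0.77 × 0.164201 = 0.126435
  w_2·L_2 = 0.23 × 0.0107694 = 0.00247697
Sum: 0.126435 + 0.00247697 = 0.128912
So the posterior for Process 1 is 0.126435 / 0.128912 ≈ 0.9808.

0.9808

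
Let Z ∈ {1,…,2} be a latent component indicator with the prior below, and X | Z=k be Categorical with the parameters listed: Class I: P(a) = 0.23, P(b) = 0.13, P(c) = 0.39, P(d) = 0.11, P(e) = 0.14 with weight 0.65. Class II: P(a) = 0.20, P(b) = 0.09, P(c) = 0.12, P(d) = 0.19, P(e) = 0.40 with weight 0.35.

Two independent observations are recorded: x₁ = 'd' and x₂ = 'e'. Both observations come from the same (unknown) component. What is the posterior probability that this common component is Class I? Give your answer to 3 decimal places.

0.273

P(component k | x) = w_k·f_k(x) / marginal(x), where marginal(x) = Σ_j w_j·f_j(x).
Since both observations come from the same component, the likelihood for component k is f_k(x₁)·f_k(x₂).
  p_I = [0.11] × [0.14] = 0.0154
  p_II = [0.19] × [0.4] = 0.076
Multiply by the mixture weights:
  w_I·p_I = 0.65 × 0.0154 = 0.01001
  w_II·p_II = 0.35 × 0.076 = 0.0266
Denominator: 0.01001 + 0.0266 = 0.03661
P(Class I | data) ≈ 0.273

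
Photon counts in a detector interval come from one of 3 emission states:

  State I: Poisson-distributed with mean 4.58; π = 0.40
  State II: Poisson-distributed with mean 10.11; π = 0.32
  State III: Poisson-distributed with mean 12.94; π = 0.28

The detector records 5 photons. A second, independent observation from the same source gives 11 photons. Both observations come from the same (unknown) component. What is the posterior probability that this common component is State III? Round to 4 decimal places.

By Bayes' theorem, P(k | x) = π_k f_k(x) / Σ_j π_j f_j(x).
Since both observations come from the same component, the likelihood for component k is f_k(x₁)·f_k(x₂).
  f_I = [e^(−4.58)·4.58^5/5! = 0.172218] × [0.00477855] = 0.00082295
  f_II = [e^(−10.11)·10.11^5/5! = 0.0357979] × [0.114918] = 0.00411384
  f_III = [e^(−12.94)·12.94^5/5! = 0.00725637] × [0.102412] = 0.000743139
Unnormalised posteriors:
  π_I·f_I = 0.40 × 0.00082295 = 0.00032918
  π_II·f_II = 0.32 × 0.00411384 = 0.00131643
  π_III·f_III = 0.28 × 0.000743139 = 0.000208079
Marginal: 0.00032918 + 0.00131643 + 0.000208079 = 0.00185369
So the posterior for State III is 0.000208079 / 0.00185369 ≈ 0.1123.

0.1123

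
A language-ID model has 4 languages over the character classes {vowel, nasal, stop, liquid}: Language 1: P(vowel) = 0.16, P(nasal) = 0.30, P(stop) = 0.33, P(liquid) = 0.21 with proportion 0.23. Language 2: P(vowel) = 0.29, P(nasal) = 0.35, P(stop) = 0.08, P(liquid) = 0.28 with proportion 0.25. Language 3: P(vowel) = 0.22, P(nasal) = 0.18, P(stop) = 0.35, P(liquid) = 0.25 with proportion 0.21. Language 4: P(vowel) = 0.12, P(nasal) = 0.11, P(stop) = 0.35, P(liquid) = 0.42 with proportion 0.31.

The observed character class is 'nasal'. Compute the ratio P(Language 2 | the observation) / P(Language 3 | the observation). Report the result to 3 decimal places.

2.315

The posterior odds equal the prior odds times the likelihood ratio: (P(Z=i)/P(Z=j))·(f_i(x)/f_j(x)).
Component likelihoods at x = 'nasal':
  p_1 = P(nasal | comp) = 0.30
  p_2 = P(nasal | comp) = 0.35
  p_3 = P(nasal | comp) = 0.18
  p_4 = P(nasal | comp) = 0.11
Posterior odds = (P(Z=2)·p_2) / (P(Z=3)·p_3) = (0.25·0.35) / (0.21·0.18) = 0.0875 / 0.0378 ≈ 2.315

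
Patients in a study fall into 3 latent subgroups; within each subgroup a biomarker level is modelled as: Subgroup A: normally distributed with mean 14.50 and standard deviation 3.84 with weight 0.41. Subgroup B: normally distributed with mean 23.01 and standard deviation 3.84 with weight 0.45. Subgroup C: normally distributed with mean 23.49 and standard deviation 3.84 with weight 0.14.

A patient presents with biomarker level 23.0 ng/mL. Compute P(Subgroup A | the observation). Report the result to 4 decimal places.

Apply Bayes' rule: the posterior for each component is proportional to its prior times its likelihood at x.
Component likelihoods at x = 23.0 ng/mL:
  L_A = 0.00896619
  L_B = 0.103891
  L_C = 0.103049
Unnormalised posteriors:
  π_A·L_A = 0.41 × 0.00896619 = 0.00367614
  π_B·L_B = 0.45 × 0.103891 = 0.0467509
  π_C·L_C = 0.14 × 0.103049 = 0.0144268
Sum: 0.00367614 + 0.0467509 + 0.0144268 = 0.0648539
Responsibility of Subgroup A: 0.00367614 / 0.0648539 ≈ 0.0567

0.0567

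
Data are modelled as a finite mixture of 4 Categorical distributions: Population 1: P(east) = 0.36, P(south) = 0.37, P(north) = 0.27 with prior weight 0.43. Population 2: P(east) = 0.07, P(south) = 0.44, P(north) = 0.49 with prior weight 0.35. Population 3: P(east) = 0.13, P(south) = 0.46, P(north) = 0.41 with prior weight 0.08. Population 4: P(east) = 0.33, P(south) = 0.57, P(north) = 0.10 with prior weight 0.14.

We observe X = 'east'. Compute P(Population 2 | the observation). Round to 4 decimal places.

The responsibility of component k is P(Z=k) f_k(x) divided by Σ_j P(Z=j) f_j(x).
Evaluate each component's likelihood at the observed value:
  p_1 = P(east | comp) = 0.36
  p_2 = P(east | comp) = 0.07
  p_3 = P(east | comp) = 0.13
  p_4 = P(east | comp) = 0.33
Prior × likelihood for each component:
  P(Z=1)·p_1 = 0.43 × 0.36 = 0.1548
  P(Z=2)·p_2 = 0.35 × 0.07 = 0.0245
  P(Z=3)·p_3 = 0.08 × 0.13 = 0.0104
  P(Z=4)·p_4 = 0.14 × 0.33 = 0.0462
Evidence: 0.1548 + 0.0245 + 0.0104 + 0.0462 = 0.2359
Responsibility of Population 2: 0.0245 / 0.2359 ≈ 0.1039

0.1039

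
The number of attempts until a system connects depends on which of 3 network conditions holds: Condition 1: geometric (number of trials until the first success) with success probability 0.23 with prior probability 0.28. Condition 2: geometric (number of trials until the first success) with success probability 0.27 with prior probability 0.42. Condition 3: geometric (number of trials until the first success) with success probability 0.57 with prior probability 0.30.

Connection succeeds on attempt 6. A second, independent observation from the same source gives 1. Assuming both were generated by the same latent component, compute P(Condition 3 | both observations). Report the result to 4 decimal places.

0.1215

P(component k | x) = π_k·f_k(x) / marginal(x), where marginal(x) = Σ_j π_j·f_j(x).
Since both observations come from the same component, the likelihood for component k is f_k(x₁)·f_k(x₂).
  p_1 = [0.23·(1−0.23)^5 = 0.23·0.270678 = 0.062256] × [0.23] = 0.0143189
  p_2 = [0.27·(1−0.27)^5 = 0.27·0.207307 = 0.0559729] × [0.27] = 0.0151127
  p_3 = [0.57·(1−0.57)^5 = 0.57·0.0147008 = 0.00837948] × [0.57] = 0.0047763
Unnormalised posteriors:
  π_1·p_1 = 0.28 × 0.0143189 = 0.00400929
  π_2·p_2 = 0.42 × 0.0151127 = 0.00634733
  π_3·p_3 = 0.30 × 0.0047763 = 0.00143289
Marginal: 0.00400929 + 0.00634733 + 0.00143289 = 0.0117895
So the posterior for Condition 3 is 0.00143289 / 0.0117895 ≈ 0.1215.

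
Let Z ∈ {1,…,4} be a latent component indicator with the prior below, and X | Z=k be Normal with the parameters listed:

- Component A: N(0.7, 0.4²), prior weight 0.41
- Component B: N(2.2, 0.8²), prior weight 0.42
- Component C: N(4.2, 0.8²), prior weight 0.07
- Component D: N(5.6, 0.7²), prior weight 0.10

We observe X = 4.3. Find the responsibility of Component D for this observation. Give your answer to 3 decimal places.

By Bayes' theorem, P(k | x) = π_k f_k(x) / Σ_j π_j f_j(x).
Evaluate each component's likelihood at the observed value:
  L_A = 2.56994e-18
  L_B = 0.0159052
  L_C = 0.494797
  L_D = 0.101596
Multiply by the mixture weights:
  π_A·L_A = 0.41 × 2.56994e-18 = 1.05368e-18
  π_B·L_B = 0.42 × 0.0159052 = 0.0066802
  π_C·L_C = 0.07 × 0.494797 = 0.0346358
  π_D·L_D = 0.10 × 0.101596 = 0.0101596
Marginal: 1.05368e-18 + 0.0066802 + 0.0346358 + 0.0101596 = 0.0514756
P(Component D | data) = 0.0101596 / 0.0514756 ≈ 0.197

0.197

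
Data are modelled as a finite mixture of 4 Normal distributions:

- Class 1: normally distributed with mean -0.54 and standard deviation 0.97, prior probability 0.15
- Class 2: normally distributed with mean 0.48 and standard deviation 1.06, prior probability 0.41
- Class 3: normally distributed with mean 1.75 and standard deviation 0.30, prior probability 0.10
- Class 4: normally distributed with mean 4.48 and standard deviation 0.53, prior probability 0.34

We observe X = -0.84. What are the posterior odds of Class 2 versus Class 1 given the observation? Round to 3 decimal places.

Since P(k|x) ∝ P(Z=k) f_k(x), the posterior odds are P(Z=i) f_i(x) / (P(Z=j) f_j(x)).
Normal densities:
  p_1 = 0.392074
  p_2 = 0.173328
  p_3 = 8.6864e-17
  p_4 = 9.94755e-23
Posterior odds = (P(Z=2)·p_2) / (P(Z=1)·p_1) = (0.41·0.173328) / (0.15·0.392074) = 0.0710643 / 0.058811 ≈ 1.208

1.208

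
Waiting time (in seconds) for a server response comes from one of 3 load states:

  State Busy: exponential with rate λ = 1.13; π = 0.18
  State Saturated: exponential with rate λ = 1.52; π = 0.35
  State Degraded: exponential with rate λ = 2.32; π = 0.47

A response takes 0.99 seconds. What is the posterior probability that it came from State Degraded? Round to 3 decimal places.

Apply Bayes' rule: the posterior for each component is proportional to its prior times its likelihood at x.
Component likelihoods at x = 0.99 seconds:
  f_Busy = 0.369176
  f_Saturated = 0.337534
  f_Degraded = 0.233346
Weight by the priors:
  w_Busy·f_Busy = 0.18 × 0.369176 = 0.0664516
  w_Saturated·f_Saturated = 0.35 × 0.337534 = 0.118137
  w_Degraded·f_Degraded = 0.47 × 0.233346 = 0.109673
Marginal: 0.0664516 + 0.118137 + 0.109673 = 0.294261
So the posterior for State Degraded is 0.109673 / 0.294261 ≈ 0.373.

0.373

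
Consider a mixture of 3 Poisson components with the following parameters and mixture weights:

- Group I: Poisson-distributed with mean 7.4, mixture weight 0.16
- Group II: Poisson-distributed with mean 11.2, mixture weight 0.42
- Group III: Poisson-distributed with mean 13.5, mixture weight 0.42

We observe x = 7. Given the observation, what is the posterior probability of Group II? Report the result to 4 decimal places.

0.4335

The responsibility of component k is P(Z=k) f_k(x) divided by Σ_j P(Z=j) f_j(x).
Evaluate each component's likelihood at the observed value:
  f_I = e^(−7.4)·7.4^7/7! = 0.147371
  f_II = e^(−11.2)·11.2^7/7! = 0.0599788
  f_III = e^(−13.5)·13.5^7/7! = 0.0222295
Prior × likelihood for each component:
  P(Z=I)·f_I = 0.16 × 0.147371 = 0.0235794
  P(Z=II)·f_II = 0.42 × 0.0599788 = 0.0251911
  P(Z=III)·f_III = 0.42 × 0.0222295 = 0.0093364
Denominator: 0.0235794 + 0.0251911 + 0.0093364 = 0.0581069
P(Group II | the observation) = 0.0251911 / 0.0581069 ≈ 0.4335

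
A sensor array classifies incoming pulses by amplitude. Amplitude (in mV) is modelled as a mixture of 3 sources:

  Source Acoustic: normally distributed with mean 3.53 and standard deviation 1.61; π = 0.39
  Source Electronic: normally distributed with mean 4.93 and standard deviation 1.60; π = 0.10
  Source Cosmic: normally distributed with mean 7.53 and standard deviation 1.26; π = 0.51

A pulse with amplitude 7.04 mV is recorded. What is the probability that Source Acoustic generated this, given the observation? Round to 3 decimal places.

Posterior ∝ prior × likelihood, so P(k | x) ∝ π_k f_k(x); normalise over all components.
Component likelihoods at x = 7.04 mV:
  L_Acoustic = (1/(1.61·√(2π)))·exp(−(7.04−3.53)²/(2·1.61²)) = 0.247790·exp(-2.37647) = 0.0230142
  L_Electronic = (1/(1.60·√(2π)))·exp(−(7.04−4.93)²/(2·1.60²)) = 0.249339·exp(-0.86955) = 0.104508
  L_Cosmic = (1/(1.26·√(2π)))·exp(−(7.04−7.53)²/(2·1.26²)) = 0.316621·exp(-0.07562) = 0.293562
Weight by the priors:
  π_Acoustic·L_Acoustic = 0.39 × 0.0230142 = 0.00897554
  π_Electronic·L_Electronic = 0.10 × 0.104508 = 0.0104508
  π_Cosmic·L_Cosmic = 0.51 × 0.293562 = 0.149716
Sum: 0.00897554 + 0.0104508 + 0.149716 = 0.169143
Responsibility of Source Acoustic: 0.00897554 / 0.169143 ≈ 0.053

0.053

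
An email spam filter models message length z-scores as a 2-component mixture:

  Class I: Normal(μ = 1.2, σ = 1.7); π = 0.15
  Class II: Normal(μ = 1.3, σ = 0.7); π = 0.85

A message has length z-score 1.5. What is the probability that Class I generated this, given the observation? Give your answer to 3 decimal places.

0.069

Apply Bayes' rule: the posterior for each component is proportional to its prior times its likelihood at x.
Component likelihoods at x = 1.5:
  p_I = (1/(1.7·√(2π)))·exp(−(1.5−1.2)²/(2·1.7²)) = 0.234672·exp(-0.01557) = 0.231046
  p_II = (1/(0.7·√(2π)))·exp(−(1.5−1.3)²/(2·0.7²)) = 0.569918·exp(-0.04082) = 0.547124
Weight by the priors:
  π_I·p_I = 0.15 × 0.231046 = 0.0346569
  π_II·p_II = 0.85 × 0.547124 = 0.465055
Marginal: 0.0346569 + 0.465055 = 0.499712
P(Class I | data) ≈ 0.069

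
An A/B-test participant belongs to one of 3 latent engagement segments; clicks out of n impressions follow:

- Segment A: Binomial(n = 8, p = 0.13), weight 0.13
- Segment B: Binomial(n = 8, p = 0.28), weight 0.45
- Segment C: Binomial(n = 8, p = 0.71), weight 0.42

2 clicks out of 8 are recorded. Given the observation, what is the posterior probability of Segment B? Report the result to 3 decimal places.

The responsibility of component k is P(Z=k) f_k(x) divided by Σ_j P(Z=j) f_j(x).
Component likelihoods at x = 2 clicks out of 8:
  p_A = C(8,2)·0.13^2·0.87^6 = 28·0.0169·0.433626 = 0.205192
  p_B = C(8,2)·0.28^2·0.72^6 = 28·0.0784·0.139314 = 0.305822
  p_C = C(8,2)·0.71^2·0.29^6 = 28·0.5041·0.000594823 = 0.00839581
Unnormalised posteriors:
  P(Z=A)·p_A = 0.13 × 0.205192 = 0.0266749
  P(Z=B)·p_B = 0.45 × 0.305822 = 0.13762
  P(Z=C)·p_C = 0.42 × 0.00839581 = 0.00352624
Sum: 0.0266749 + 0.13762 + 0.00352624 = 0.167821
P(Segment B | data) ≈ 0.820

0.820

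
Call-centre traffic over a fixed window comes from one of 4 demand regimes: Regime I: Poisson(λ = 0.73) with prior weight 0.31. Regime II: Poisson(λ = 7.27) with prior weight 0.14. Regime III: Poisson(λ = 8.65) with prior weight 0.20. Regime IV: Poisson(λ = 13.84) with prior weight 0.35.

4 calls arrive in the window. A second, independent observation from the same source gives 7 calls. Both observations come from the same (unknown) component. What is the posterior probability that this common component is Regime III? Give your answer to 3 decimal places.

0.378

By Bayes' theorem, P(k | x) = π_k f_k(x) / Σ_j π_j f_j(x).
Since both observations come from the same component, the likelihood for component k is f_k(x₁)·f_k(x₂).
  L_I = [e^(−0.73)·0.73^4/4! = 0.00570224] × [1.05632e-05] = 6.02337e-08
  L_II = [e^(−7.27)·7.27^4/4! = 0.0810225] × [0.148248] = 0.0120114
  L_III = [e^(−8.65)·8.65^4/4! = 0.0408513] × [0.125903] = 0.00514329
  L_IV = [e^(−13.84)·13.84^4/4! = 0.00149175] × [0.0188316] = 2.80921e-05
Weight by the priors:
  π_I·L_I = 0.31 × 6.02337e-08 = 1.86725e-08
  π_II·L_II = 0.14 × 0.0120114 = 0.0016816
  π_III·L_III = 0.20 × 0.00514329 = 0.00102866
  π_IV·L_IV = 0.35 × 2.80921e-05 = 9.83223e-06
Denominator: 1.86725e-08 + 0.0016816 + 0.00102866 + 9.83223e-06 = 0.00272011
So the posterior for Regime III is 0.00102866 / 0.00272011 ≈ 0.378.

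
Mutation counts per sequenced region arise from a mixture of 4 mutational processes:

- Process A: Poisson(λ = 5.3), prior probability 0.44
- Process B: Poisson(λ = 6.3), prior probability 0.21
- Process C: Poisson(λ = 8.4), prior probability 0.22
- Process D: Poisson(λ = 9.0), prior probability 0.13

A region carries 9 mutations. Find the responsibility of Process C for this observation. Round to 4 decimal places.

Posterior ∝ prior × likelihood, so P(k | x) ∝ π_k f_k(x); normalise over all components.
Component likelihoods at x = 9 mutations:
  p_A = 0.0453899
  p_B = 0.0791128
  p_C = 0.129026
  p_D = 0.131756
Weight by the priors:
  π_A·p_A = 0.44 × 0.0453899 = 0.0199715
  π_B·p_B = 0.21 × 0.0791128 = 0.0166137
  π_C·p_C = 0.22 × 0.129026 = 0.0283857
  π_D·p_D = 0.13 × 0.131756 = 0.0171282
Normaliser: 0.0199715 + 0.0166137 + 0.0283857 + 0.0171282 = 0.0820992
Responsibility of Process C: 0.0283857 / 0.0820992 ≈ 0.3457

0.3457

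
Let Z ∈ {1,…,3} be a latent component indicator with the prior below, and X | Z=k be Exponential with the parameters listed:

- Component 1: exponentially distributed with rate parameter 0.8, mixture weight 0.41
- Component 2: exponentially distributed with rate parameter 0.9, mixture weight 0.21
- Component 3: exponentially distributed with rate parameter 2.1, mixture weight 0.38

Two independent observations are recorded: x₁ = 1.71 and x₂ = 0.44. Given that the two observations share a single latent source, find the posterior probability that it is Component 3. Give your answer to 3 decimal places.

By Bayes' theorem, P(k | x) = w_k f_k(x) / Σ_j w_j f_j(x).
Since both observations come from the same component, the likelihood for component k is f_k(x₁)·f_k(x₂).
  p_1 = [0.203693] × [0.562624] = 0.114602
  p_2 = [0.193136] × [0.605706] = 0.116984
  p_3 = [0.0578986] × [0.833549] = 0.0482613
Prior × likelihood for each component:
  w_1·p_1 = 0.41 × 0.114602 = 0.046987
  w_2·p_2 = 0.21 × 0.116984 = 0.0245666
  w_3·p_3 = 0.38 × 0.0482613 = 0.0183393
Sum: 0.046987 + 0.0245666 + 0.0183393 = 0.0898928
So the posterior for Component 3 is 0.0183393 / 0.0898928 ≈ 0.204.

0.204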